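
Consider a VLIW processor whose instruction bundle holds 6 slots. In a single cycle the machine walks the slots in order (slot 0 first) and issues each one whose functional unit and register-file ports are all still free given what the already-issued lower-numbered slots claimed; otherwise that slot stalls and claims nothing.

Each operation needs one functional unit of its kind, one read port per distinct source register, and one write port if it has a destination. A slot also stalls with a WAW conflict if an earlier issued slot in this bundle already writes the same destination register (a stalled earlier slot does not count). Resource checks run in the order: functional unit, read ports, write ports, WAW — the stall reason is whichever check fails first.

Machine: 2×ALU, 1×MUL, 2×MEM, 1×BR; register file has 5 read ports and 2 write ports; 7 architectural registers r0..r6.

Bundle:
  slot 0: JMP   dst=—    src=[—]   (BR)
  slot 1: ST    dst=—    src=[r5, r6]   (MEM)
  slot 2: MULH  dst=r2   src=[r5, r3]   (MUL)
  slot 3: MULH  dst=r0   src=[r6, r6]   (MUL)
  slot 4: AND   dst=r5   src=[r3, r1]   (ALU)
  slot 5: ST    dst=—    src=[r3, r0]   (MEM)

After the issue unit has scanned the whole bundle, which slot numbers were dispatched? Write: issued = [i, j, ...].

issued = [0, 1, 2]

[0] BR needs rd=0 wr=0: ok; after: ALU=2 MUL=1 MEM=2 BR=0, R=5, W=2
[1] MEM needs rd=2 wr=0: ok; after: ALU=2 MUL=1 MEM=1 BR=0, R=3, W=2
[2] MUL needs rd=2 wr=1: ok; after: ALU=2 MUL=0 MEM=1 BR=0, R=1, W=1
[3] MUL needs rd=1 wr=1: FU; after: ALU=2 MUL=0 MEM=1 BR=0, R=1, W=1
[4] ALU needs rd=2 wr=1: RD_PORT; after: ALU=2 MUL=0 MEM=1 BR=0, R=1, W=1
[5] MEM needs rd=2 wr=0: RD_PORT; after: ALU=2 MUL=0 MEM=1 BR=0, R=1, W=1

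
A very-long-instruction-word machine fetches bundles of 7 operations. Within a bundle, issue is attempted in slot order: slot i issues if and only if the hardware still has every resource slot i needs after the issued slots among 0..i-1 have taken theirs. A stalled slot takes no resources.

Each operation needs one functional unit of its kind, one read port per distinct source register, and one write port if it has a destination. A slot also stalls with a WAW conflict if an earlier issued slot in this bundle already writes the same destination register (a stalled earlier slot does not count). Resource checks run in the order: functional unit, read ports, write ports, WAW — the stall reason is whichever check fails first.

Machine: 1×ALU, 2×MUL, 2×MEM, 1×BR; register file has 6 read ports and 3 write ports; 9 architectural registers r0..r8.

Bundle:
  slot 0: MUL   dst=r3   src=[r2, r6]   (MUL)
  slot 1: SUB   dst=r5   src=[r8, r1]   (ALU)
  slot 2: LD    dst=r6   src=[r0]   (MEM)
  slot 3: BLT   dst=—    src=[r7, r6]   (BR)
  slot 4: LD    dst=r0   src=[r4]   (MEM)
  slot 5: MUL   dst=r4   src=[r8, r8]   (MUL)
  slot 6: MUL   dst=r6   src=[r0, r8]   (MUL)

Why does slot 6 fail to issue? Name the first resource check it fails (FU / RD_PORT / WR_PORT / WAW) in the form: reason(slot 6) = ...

reason(slot 6) = RD_PORT

slot 0 (MUL): ISSUE — free A1,Mu1,Ld2,B1 rp4 wp2
slot 1 (ALU): ISSUE — free A0,Mu1,Ld2,B1 rp2 wp1
slot 2 (MEM): ISSUE — free A0,Mu1,Ld1,B1 rp1 wp0
slot 3 (BR): stall RD_PORT — free A0,Mu1,Ld1,B1 rp1 wp0
slot 4 (MEM): stall WR_PORT — free A0,Mu1,Ld1,B1 rp1 wp0
slot 5 (MUL): stall WR_PORT — free A0,Mu1,Ld1,B1 rp1 wp0
slot 6 (MUL): stall RD_PORT — free A0,Mu1,Ld1,B1 rp1 wp0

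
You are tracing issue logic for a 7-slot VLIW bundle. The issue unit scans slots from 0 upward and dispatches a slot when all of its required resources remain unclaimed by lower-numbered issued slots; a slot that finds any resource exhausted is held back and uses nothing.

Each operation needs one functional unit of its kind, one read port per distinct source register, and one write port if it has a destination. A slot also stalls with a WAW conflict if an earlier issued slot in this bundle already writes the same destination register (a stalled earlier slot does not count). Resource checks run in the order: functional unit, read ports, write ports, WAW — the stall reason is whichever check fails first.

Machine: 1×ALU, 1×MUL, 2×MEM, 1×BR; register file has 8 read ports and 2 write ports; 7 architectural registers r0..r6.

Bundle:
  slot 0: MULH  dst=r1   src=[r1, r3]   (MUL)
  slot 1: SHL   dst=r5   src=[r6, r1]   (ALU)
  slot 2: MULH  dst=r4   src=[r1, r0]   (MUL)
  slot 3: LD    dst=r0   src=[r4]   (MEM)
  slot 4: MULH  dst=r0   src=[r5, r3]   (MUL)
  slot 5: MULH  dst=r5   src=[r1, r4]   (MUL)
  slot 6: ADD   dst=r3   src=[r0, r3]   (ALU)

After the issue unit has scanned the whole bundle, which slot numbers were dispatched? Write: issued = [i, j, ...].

#0 MUL src=r1,r3 dispatched  <A:1 Mu:0 Ld:2 B:1 rd:6 wr:1>
#1 ALU src=r6,r1 dispatched  <A:0 Mu:0 Ld:2 B:1 rd:4 wr:0>
#2 MUL src=r1,r0 held:FU  <A:0 Mu:0 Ld:2 B:1 rd:4 wr:0>
#3 MEM src=r4 held:WR_PORT  <A:0 Mu:0 Ld:2 B:1 rd:4 wr:0>
#4 MUL src=r5,r3 held:FU  <A:0 Mu:0 Ld:2 B:1 rd:4 wr:0>
#5 MUL src=r1,r4 held:FU  <A:0 Mu:0 Ld:2 B:1 rd:4 wr:0>
#6 ALU src=r0,r3 held:FU  <A:0 Mu:0 Ld:2 B:1 rd:4 wr:0>

issued = [0, 1]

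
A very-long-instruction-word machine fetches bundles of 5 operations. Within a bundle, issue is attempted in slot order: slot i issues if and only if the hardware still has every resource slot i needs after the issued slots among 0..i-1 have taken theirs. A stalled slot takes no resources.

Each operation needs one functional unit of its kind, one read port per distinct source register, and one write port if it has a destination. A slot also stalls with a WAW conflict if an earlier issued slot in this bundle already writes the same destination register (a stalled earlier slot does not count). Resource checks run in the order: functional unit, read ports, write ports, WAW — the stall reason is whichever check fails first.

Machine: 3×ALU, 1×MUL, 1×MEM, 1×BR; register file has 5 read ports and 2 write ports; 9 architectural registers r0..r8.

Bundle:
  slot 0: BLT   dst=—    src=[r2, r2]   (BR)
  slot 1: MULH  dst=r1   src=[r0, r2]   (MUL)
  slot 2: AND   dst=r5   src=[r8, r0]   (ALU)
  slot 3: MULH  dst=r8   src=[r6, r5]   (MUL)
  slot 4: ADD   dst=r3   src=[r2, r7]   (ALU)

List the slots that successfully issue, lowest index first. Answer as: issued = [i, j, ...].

  0. BR ⇒ go  {3A/1Mu/1Ld/0B | 4r 2w}
  1. MUL→r1 ⇒ go  {3A/0Mu/1Ld/0B | 2r 1w}
  2. ALU→r5 ⇒ go  {2A/0Mu/1Ld/0B | 0r 0w}
  3. MUL→r8 ⇒ no(FU)  {2A/0Mu/1Ld/0B | 0r 0w}
  4. ALU→r3 ⇒ no(RD_PORT)  {2A/0Mu/1Ld/0B | 0r 0w}

issued = [0, 1, 2]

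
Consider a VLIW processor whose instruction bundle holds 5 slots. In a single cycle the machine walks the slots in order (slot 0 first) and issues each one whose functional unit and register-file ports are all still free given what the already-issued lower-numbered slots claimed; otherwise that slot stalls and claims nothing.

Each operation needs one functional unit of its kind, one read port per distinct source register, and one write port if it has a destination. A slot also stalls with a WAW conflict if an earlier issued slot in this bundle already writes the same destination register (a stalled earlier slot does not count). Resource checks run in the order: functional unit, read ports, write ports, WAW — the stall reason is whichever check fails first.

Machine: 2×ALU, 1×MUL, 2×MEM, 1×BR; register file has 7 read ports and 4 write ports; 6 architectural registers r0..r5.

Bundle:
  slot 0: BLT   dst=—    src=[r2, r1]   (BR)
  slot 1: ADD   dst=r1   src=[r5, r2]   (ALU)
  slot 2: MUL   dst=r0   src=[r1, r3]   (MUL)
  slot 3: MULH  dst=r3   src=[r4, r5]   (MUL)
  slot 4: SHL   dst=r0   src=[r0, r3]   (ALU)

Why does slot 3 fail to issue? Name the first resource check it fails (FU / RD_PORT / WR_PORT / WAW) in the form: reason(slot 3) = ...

reason(slot 3) = FU

[0] BR needs rd=2 wr=0: ok; after: ALU=2 MUL=1 MEM=2 BR=0, R=5, W=4
[1] ALU needs rd=2 wr=1: ok; after: ALU=1 MUL=1 MEM=2 BR=0, R=3, W=3
[2] MUL needs rd=2 wr=1: ok; after: ALU=1 MUL=0 MEM=2 BR=0, R=1, W=2
[3] MUL needs rd=2 wr=1: FU; after: ALU=1 MUL=0 MEM=2 BR=0, R=1, W=2
[4] ALU needs rd=2 wr=1: RD_PORT; after: ALU=1 MUL=0 MEM=2 BR=0, R=1, W=2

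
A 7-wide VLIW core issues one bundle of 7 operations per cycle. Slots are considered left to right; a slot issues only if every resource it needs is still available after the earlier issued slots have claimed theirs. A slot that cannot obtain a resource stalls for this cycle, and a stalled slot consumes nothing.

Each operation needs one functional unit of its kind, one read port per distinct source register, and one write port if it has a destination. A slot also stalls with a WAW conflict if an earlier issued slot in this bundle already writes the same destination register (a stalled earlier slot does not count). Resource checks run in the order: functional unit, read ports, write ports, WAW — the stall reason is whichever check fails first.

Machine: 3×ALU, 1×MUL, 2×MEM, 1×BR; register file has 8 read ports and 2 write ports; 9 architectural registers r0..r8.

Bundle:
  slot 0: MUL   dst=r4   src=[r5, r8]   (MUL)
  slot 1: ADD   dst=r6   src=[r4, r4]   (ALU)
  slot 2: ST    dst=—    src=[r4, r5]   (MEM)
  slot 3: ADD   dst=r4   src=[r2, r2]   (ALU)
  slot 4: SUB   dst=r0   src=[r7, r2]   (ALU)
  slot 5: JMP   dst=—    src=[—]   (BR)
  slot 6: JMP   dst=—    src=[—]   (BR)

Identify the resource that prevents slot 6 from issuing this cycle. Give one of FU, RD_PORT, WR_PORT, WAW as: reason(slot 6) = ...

slot 0 (MUL): ISSUE — free A3,Mu0,Ld2,B1 rp6 wp1
slot 1 (ALU): ISSUE — free A2,Mu0,Ld2,B1 rp5 wp0
slot 2 (MEM): ISSUE — free A2,Mu0,Ld1,B1 rp3 wp0
slot 3 (ALU): stall WR_PORT — free A2,Mu0,Ld1,B1 rp3 wp0
slot 4 (ALU): stall WR_PORT — free A2,Mu0,Ld1,B1 rp3 wp0
slot 5 (BR): ISSUE — free A2,Mu0,Ld1,B0 rp3 wp0
slot 6 (BR): stall FU — free A2,Mu0,Ld1,B0 rp3 wp0

reason(slot 6) = FU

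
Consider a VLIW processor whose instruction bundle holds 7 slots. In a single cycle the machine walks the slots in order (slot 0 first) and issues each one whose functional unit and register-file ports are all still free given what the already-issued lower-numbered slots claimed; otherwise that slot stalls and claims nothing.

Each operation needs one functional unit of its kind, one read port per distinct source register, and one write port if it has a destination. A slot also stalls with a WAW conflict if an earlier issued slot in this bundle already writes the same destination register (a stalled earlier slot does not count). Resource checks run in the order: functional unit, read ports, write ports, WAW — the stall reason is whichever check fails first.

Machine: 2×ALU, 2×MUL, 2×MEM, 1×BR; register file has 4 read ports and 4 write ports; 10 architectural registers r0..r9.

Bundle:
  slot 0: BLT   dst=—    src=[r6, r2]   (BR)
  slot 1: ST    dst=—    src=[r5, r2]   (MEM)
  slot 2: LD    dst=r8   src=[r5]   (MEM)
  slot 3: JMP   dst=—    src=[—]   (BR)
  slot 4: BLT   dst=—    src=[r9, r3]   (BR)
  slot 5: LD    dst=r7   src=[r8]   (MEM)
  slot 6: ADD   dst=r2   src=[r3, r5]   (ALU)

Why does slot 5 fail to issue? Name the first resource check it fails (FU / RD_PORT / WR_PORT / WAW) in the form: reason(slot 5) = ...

reason(slot 5) = RD_PORT

#0 BR src=r6,r2 dispatched  <A:2 Mu:2 Ld:2 B:0 rd:2 wr:4>
#1 MEM src=r5,r2 dispatched  <A:2 Mu:2 Ld:1 B:0 rd:0 wr:4>
#2 MEM src=r5 held:RD_PORT  <A:2 Mu:2 Ld:1 B:0 rd:0 wr:4>
#3 BR src=- held:FU  <A:2 Mu:2 Ld:1 B:0 rd:0 wr:4>
#4 BR src=r9,r3 held:FU  <A:2 Mu:2 Ld:1 B:0 rd:0 wr:4>
#5 MEM src=r8 held:RD_PORT  <A:2 Mu:2 Ld:1 B:0 rd:0 wr:4>
#6 ALU src=r3,r5 held:RD_PORT  <A:2 Mu:2 Ld:1 B:0 rd:0 wr:4>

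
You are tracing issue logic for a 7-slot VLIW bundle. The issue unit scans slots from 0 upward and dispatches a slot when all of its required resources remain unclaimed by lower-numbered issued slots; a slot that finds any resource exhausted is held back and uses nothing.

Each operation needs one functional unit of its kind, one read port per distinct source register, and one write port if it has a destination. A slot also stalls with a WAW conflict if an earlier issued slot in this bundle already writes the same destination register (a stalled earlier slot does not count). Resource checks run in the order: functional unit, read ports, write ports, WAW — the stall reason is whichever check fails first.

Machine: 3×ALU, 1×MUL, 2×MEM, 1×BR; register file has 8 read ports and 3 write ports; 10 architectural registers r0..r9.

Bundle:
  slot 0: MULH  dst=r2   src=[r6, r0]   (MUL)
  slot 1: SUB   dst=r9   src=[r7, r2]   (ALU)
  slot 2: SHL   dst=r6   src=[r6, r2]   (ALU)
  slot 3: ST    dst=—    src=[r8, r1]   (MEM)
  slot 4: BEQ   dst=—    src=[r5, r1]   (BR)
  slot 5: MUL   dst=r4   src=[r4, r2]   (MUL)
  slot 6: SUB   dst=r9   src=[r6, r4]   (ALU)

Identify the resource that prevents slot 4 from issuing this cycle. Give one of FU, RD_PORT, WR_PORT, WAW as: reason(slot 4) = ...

(0) want 1×MUL +2rd +1wr — yes → AL3|MU0|ME2|BR1|rd6|wr2
(1) want 1×ALU +2rd +1wr — yes → AL2|MU0|ME2|BR1|rd4|wr1
(2) want 1×ALU +2rd +1wr — yes → AL1|MU0|ME2|BR1|rd2|wr0
(3) want 1×MEM +2rd +0wr — yes → AL1|MU0|ME1|BR1|rd0|wr0
(4) want 1×BR +2rd +0wr — RD_PORT → AL1|MU0|ME1|BR1|rd0|wr0
(5) want 1×MUL +2rd +1wr — FU → AL1|MU0|ME1|BR1|rd0|wr0
(6) want 1×ALU +2rd +1wr — RD_PORT → AL1|MU0|ME1|BR1|rd0|wr0

reason(slot 4) = RD_PORT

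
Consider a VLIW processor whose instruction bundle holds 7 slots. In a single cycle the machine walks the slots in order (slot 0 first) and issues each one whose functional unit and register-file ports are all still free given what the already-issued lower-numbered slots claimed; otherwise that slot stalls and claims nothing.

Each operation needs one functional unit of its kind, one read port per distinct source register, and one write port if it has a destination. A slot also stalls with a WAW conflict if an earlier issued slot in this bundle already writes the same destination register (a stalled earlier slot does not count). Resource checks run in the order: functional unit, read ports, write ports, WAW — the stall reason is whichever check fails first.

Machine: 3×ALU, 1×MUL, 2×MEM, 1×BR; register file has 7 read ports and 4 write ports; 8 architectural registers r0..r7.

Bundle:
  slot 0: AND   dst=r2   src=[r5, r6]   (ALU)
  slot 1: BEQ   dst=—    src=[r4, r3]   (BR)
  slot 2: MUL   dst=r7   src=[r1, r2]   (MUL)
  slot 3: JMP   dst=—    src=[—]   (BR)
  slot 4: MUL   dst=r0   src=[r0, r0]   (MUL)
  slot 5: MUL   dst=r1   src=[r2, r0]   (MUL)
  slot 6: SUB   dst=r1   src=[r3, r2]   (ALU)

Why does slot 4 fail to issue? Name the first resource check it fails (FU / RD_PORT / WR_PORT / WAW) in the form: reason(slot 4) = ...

reason(slot 4) = FU

#0 ALU src=r5,r6 dispatched  <A:2 Mu:1 Ld:2 B:1 rd:5 wr:3>
#1 BR src=r4,r3 dispatched  <A:2 Mu:1 Ld:2 B:0 rd:3 wr:3>
#2 MUL src=r1,r2 dispatched  <A:2 Mu:0 Ld:2 B:0 rd:1 wr:2>
#3 BR src=- held:FU  <A:2 Mu:0 Ld:2 B:0 rd:1 wr:2>
#4 MUL src=r0,r0 held:FU  <A:2 Mu:0 Ld:2 B:0 rd:1 wr:2>
#5 MUL src=r2,r0 held:FU  <A:2 Mu:0 Ld:2 B:0 rd:1 wr:2>
#6 ALU src=r3,r2 held:RD_PORT  <A:2 Mu:0 Ld:2 B:0 rd:1 wr:2>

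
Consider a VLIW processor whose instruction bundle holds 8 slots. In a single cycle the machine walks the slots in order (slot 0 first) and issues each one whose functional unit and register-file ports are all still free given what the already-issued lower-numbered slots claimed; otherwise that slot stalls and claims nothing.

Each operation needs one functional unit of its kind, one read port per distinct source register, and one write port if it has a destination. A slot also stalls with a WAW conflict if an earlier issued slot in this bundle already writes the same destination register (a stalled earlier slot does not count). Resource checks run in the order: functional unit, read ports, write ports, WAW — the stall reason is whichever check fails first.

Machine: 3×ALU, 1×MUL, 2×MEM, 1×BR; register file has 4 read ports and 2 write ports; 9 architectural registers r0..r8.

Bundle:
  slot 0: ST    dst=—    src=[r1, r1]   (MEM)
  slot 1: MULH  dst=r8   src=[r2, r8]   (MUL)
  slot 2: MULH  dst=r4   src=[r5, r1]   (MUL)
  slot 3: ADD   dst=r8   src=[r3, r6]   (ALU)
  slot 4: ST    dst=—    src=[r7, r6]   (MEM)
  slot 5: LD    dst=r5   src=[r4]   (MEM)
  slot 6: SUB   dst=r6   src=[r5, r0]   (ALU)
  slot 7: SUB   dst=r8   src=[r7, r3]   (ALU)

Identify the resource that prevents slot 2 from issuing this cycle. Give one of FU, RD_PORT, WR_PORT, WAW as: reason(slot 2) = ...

reason(slot 2) = FU

(0) want 1×MEM +1rd +0wr — yes → AL3|MU1|ME1|BR1|rd3|wr2
(1) want 1×MUL +2rd +1wr — yes → AL3|MU0|ME1|BR1|rd1|wr1
(2) want 1×MUL +2rd +1wr — FU → AL3|MU0|ME1|BR1|rd1|wr1
(3) want 1×ALU +2rd +1wr — RD_PORT → AL3|MU0|ME1|BR1|rd1|wr1
(4) want 1×MEM +2rd +0wr — RD_PORT → AL3|MU0|ME1|BR1|rd1|wr1
(5) want 1×MEM +1rd +1wr — yes → AL3|MU0|ME0|BR1|rd0|wr0
(6) want 1×ALU +2rd +1wr — RD_PORT → AL3|MU0|ME0|BR1|rd0|wr0
(7) want 1×ALU +2rd +1wr — RD_PORT → AL3|MU0|ME0|BR1|rd0|wr0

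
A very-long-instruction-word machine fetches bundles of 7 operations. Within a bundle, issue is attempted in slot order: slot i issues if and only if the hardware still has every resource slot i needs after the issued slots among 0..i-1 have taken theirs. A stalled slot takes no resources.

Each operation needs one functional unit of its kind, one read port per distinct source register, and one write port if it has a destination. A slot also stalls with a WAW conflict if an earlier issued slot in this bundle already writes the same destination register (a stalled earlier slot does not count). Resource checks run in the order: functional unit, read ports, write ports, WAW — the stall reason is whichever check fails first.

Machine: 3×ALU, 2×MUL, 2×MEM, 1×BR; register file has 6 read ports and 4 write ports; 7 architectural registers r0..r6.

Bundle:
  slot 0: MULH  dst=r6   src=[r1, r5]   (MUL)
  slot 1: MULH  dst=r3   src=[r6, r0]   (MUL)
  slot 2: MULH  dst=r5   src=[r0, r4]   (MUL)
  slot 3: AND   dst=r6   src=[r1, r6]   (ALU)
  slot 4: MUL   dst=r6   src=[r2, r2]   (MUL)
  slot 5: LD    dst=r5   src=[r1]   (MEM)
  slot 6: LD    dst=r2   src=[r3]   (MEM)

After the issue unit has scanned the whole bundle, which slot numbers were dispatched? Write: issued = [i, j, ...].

slot 0 (MUL): ISSUE — free A3,Mu1,Ld2,B1 rp4 wp3
slot 1 (MUL): ISSUE — free A3,Mu0,Ld2,B1 rp2 wp2
slot 2 (MUL): stall FU — free A3,Mu0,Ld2,B1 rp2 wp2
slot 3 (ALU): stall WAW — free A3,Mu0,Ld2,B1 rp2 wp2
slot 4 (MUL): stall FU — free A3,Mu0,Ld2,B1 rp2 wp2
slot 5 (MEM): ISSUE — free A3,Mu0,Ld1,B1 rp1 wp1
slot 6 (MEM): ISSUE — free A3,Mu0,Ld0,B1 rp0 wp0

issued = [0, 1, 5, 6]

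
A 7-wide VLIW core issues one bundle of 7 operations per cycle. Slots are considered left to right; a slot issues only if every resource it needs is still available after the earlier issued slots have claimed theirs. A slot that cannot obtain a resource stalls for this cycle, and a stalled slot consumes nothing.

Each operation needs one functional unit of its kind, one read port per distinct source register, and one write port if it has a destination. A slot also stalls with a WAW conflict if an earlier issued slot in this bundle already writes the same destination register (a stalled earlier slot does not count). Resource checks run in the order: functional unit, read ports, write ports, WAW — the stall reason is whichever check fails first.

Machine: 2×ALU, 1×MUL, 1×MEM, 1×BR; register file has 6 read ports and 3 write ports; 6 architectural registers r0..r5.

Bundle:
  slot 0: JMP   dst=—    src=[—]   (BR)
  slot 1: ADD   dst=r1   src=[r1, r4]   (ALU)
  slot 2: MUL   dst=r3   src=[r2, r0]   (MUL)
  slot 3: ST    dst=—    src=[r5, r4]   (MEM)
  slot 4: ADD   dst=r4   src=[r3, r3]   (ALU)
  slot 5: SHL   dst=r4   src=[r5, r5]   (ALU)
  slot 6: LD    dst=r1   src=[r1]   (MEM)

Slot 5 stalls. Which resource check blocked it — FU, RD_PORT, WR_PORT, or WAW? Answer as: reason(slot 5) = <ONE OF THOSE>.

reason(slot 5) = RD_PORT

slot 0 (BR): ISSUE — free A2,Mu1,Ld1,B0 rp6 wp3
slot 1 (ALU): ISSUE — free A1,Mu1,Ld1,B0 rp4 wp2
slot 2 (MUL): ISSUE — free A1,Mu0,Ld1,B0 rp2 wp1
slot 3 (MEM): ISSUE — free A1,Mu0,Ld0,B0 rp0 wp1
slot 4 (ALU): stall RD_PORT — free A1,Mu0,Ld0,B0 rp0 wp1
slot 5 (ALU): stall RD_PORT — free A1,Mu0,Ld0,B0 rp0 wp1
slot 6 (MEM): stall FU — free A1,Mu0,Ld0,B0 rp0 wp1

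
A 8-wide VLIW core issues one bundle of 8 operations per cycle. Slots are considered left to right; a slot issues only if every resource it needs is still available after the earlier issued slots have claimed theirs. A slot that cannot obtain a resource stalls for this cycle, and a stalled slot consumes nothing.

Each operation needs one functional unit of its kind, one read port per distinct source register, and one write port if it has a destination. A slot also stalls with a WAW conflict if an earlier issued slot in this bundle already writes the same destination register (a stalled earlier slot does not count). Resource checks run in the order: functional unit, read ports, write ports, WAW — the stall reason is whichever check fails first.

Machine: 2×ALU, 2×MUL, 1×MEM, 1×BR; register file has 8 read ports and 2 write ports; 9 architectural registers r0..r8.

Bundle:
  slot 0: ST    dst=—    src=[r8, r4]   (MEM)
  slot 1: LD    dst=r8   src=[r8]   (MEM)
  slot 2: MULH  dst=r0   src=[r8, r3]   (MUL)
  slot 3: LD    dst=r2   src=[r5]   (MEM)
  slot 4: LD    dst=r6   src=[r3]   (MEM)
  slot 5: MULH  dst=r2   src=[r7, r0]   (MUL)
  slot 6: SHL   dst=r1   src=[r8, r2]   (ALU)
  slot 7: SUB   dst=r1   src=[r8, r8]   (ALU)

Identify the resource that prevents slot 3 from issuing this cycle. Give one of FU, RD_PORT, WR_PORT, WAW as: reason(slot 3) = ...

[0] MEM needs rd=2 wr=0: ok; after: ALU=2 MUL=2 MEM=0 BR=1, R=6, W=2
[1] MEM needs rd=1 wr=1: FU; after: ALU=2 MUL=2 MEM=0 BR=1, R=6, W=2
[2] MUL needs rd=2 wr=1: ok; after: ALU=2 MUL=1 MEM=0 BR=1, R=4, W=1
[3] MEM needs rd=1 wr=1: FU; after: ALU=2 MUL=1 MEM=0 BR=1, R=4, W=1
[4] MEM needs rd=1 wr=1: FU; after: ALU=2 MUL=1 MEM=0 BR=1, R=4, W=1
[5] MUL needs rd=2 wr=1: ok; after: ALU=2 MUL=0 MEM=0 BR=1, R=2, W=0
[6] ALU needs rd=2 wr=1: WR_PORT; after: ALU=2 MUL=0 MEM=0 BR=1, R=2, W=0
[7] ALU needs rd=1 wr=1: WR_PORT; after: ALU=2 MUL=0 MEM=0 BR=1, R=2, W=0

reason(slot 3) = FU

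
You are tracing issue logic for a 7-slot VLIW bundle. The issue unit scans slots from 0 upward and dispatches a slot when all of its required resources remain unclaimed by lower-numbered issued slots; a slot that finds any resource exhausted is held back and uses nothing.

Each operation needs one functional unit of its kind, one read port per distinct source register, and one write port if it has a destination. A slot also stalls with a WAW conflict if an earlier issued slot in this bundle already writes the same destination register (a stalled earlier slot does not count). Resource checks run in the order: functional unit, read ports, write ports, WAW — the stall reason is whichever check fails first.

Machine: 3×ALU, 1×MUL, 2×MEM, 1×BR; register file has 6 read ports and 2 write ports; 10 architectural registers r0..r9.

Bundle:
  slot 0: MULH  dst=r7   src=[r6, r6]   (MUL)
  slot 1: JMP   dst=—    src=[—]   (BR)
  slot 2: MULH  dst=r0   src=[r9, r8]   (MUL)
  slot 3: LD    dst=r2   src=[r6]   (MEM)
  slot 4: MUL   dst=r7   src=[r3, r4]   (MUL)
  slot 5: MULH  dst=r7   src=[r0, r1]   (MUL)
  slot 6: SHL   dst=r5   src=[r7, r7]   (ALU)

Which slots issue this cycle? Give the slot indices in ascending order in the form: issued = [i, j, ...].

[0] MUL needs rd=1 wr=1: ok; after: ALU=3 MUL=0 MEM=2 BR=1, R=5, W=1
[1] BR needs rd=0 wr=0: ok; after: ALU=3 MUL=0 MEM=2 BR=0, R=5, W=1
[2] MUL needs rd=2 wr=1: FU; after: ALU=3 MUL=0 MEM=2 BR=0, R=5, W=1
[3] MEM needs rd=1 wr=1: ok; after: ALU=3 MUL=0 MEM=1 BR=0, R=4, W=0
[4] MUL needs rd=2 wr=1: FU; after: ALU=3 MUL=0 MEM=1 BR=0, R=4, W=0
[5] MUL needs rd=2 wr=1: FU; after: ALU=3 MUL=0 MEM=1 BR=0, R=4, W=0
[6] ALU needs rd=1 wr=1: WR_PORT; after: ALU=3 MUL=0 MEM=1 BR=0, R=4, W=0

issued = [0, 1, 3]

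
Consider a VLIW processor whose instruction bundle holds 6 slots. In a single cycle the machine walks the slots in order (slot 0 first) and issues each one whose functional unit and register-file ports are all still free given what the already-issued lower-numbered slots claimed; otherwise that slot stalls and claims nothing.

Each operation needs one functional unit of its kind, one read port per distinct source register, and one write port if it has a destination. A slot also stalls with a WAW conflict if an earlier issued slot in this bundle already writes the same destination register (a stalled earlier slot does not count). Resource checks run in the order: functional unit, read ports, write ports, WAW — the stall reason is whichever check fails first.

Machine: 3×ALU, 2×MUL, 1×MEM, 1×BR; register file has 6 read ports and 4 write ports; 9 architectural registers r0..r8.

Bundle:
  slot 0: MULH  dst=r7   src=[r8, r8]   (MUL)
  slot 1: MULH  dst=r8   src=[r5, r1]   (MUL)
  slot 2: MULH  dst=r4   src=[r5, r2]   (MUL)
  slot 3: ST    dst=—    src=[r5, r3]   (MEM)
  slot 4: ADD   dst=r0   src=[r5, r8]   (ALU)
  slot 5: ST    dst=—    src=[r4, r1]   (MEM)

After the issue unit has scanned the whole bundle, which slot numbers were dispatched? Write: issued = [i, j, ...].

slot 0 (MUL): ISSUE — free A3,Mu1,Ld1,B1 rp5 wp3
slot 1 (MUL): ISSUE — free A3,Mu0,Ld1,B1 rp3 wp2
slot 2 (MUL): stall FU — free A3,Mu0,Ld1,B1 rp3 wp2
slot 3 (MEM): ISSUE — free A3,Mu0,Ld0,B1 rp1 wp2
slot 4 (ALU): stall RD_PORT — free A3,Mu0,Ld0,B1 rp1 wp2
slot 5 (MEM): stall FU — free A3,Mu0,Ld0,B1 rp1 wp2

issued = [0, 1, 3]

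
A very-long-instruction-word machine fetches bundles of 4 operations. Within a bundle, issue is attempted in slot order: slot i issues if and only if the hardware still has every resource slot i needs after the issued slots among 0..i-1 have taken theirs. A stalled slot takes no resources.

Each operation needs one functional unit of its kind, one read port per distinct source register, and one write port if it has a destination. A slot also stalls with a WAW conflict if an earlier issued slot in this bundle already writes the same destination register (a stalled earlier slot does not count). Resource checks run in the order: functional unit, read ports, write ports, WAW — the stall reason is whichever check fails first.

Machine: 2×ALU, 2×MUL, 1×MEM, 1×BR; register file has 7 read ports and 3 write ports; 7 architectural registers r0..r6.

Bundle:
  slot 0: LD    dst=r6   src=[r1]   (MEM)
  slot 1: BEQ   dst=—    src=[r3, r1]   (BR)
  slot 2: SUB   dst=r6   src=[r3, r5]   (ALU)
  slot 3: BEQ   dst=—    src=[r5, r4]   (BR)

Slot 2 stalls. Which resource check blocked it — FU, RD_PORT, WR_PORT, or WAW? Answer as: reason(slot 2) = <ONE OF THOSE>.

reason(slot 2) = WAW

[0] MEM needs rd=1 wr=1: ok; after: ALU=2 MUL=2 MEM=0 BR=1, R=6, W=2
[1] BR needs rd=2 wr=0: ok; after: ALU=2 MUL=2 MEM=0 BR=0, R=4, W=2
[2] ALU needs rd=2 wr=1: WAW; after: ALU=2 MUL=2 MEM=0 BR=0, R=4, W=2
[3] BR needs rd=2 wr=0: FU; after: ALU=2 MUL=2 MEM=0 BR=0, R=4, W=2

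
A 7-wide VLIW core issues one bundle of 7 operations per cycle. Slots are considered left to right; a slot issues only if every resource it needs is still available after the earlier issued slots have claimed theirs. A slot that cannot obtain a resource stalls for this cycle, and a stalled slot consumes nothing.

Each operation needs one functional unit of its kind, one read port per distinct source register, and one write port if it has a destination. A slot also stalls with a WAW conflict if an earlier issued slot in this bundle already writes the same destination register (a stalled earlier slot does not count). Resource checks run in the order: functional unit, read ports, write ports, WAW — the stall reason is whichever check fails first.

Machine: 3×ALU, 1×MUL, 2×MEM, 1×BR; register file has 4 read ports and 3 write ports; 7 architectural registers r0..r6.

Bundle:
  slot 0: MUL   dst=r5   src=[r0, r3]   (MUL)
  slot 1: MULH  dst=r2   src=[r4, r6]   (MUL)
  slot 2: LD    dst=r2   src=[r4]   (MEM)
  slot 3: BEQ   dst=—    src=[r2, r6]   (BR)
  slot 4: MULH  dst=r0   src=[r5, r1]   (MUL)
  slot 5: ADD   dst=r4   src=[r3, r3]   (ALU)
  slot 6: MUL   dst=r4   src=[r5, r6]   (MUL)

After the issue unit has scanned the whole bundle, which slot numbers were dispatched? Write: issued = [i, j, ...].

issued = [0, 2, 5]

[0] MUL needs rd=2 wr=1: ok; after: ALU=3 MUL=0 MEM=2 BR=1, R=2, W=2
[1] MUL needs rd=2 wr=1: FU; after: ALU=3 MUL=0 MEM=2 BR=1, R=2, W=2
[2] MEM needs rd=1 wr=1: ok; after: ALU=3 MUL=0 MEM=1 BR=1, R=1, W=1
[3] BR needs rd=2 wr=0: RD_PORT; after: ALU=3 MUL=0 MEM=1 BR=1, R=1, W=1
[4] MUL needs rd=2 wr=1: FU; after: ALU=3 MUL=0 MEM=1 BR=1, R=1, W=1
[5] ALU needs rd=1 wr=1: ok; after: ALU=2 MUL=0 MEM=1 BR=1, R=0, W=0
[6] MUL needs rd=2 wr=1: FU; after: ALU=2 MUL=0 MEM=1 BR=1, R=0, W=0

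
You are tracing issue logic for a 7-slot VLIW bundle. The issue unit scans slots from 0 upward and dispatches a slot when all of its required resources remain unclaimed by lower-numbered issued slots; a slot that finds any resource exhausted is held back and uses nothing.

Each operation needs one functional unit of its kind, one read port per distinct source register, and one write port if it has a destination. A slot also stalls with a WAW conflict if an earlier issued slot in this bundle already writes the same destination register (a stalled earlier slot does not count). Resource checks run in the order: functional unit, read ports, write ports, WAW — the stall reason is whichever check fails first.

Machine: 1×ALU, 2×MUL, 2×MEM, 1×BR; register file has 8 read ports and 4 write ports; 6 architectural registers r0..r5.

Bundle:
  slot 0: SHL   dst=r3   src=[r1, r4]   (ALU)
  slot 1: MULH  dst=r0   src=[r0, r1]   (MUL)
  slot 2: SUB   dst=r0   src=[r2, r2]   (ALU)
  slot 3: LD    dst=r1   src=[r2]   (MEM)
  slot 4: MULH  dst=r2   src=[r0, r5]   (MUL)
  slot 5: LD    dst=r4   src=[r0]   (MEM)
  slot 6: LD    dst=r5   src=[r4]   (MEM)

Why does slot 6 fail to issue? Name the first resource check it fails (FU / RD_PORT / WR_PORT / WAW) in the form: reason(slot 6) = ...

slot 0 (ALU): ISSUE — free A0,Mu2,Ld2,B1 rp6 wp3
slot 1 (MUL): ISSUE — free A0,Mu1,Ld2,B1 rp4 wp2
slot 2 (ALU): stall FU — free A0,Mu1,Ld2,B1 rp4 wp2
slot 3 (MEM): ISSUE — free A0,Mu1,Ld1,B1 rp3 wp1
slot 4 (MUL): ISSUE — free A0,Mu0,Ld1,B1 rp1 wp0
slot 5 (MEM): stall WR_PORT — free A0,Mu0,Ld1,B1 rp1 wp0
slot 6 (MEM): stall WR_PORT — free A0,Mu0,Ld1,B1 rp1 wp0

reason(slot 6) = WR_PORT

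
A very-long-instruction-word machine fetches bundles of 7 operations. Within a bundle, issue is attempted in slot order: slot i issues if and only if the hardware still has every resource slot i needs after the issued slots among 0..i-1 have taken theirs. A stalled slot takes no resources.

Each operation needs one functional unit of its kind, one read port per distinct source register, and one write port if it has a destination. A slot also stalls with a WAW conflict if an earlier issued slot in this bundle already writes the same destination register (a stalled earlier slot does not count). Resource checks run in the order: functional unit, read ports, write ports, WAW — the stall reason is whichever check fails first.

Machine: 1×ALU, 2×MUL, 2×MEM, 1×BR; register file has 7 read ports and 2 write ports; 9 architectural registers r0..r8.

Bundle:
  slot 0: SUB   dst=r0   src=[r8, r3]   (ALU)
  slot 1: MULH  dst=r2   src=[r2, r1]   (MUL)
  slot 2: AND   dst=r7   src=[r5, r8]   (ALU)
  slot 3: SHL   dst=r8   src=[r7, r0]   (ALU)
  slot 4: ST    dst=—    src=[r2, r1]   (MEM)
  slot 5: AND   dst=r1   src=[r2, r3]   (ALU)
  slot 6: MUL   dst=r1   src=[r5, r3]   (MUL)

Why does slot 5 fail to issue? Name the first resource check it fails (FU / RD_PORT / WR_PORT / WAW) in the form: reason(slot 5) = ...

reason(slot 5) = FU

slot 0 (ALU): ISSUE — free A0,Mu2,Ld2,B1 rp5 wp1
slot 1 (MUL): ISSUE — free A0,Mu1,Ld2,B1 rp3 wp0
slot 2 (ALU): stall FU — free A0,Mu1,Ld2,B1 rp3 wp0
slot 3 (ALU): stall FU — free A0,Mu1,Ld2,B1 rp3 wp0
slot 4 (MEM): ISSUE — free A0,Mu1,Ld1,B1 rp1 wp0
slot 5 (ALU): stall FU — free A0,Mu1,Ld1,B1 rp1 wp0
slot 6 (MUL): stall RD_PORT — free A0,Mu1,Ld1,B1 rp1 wp0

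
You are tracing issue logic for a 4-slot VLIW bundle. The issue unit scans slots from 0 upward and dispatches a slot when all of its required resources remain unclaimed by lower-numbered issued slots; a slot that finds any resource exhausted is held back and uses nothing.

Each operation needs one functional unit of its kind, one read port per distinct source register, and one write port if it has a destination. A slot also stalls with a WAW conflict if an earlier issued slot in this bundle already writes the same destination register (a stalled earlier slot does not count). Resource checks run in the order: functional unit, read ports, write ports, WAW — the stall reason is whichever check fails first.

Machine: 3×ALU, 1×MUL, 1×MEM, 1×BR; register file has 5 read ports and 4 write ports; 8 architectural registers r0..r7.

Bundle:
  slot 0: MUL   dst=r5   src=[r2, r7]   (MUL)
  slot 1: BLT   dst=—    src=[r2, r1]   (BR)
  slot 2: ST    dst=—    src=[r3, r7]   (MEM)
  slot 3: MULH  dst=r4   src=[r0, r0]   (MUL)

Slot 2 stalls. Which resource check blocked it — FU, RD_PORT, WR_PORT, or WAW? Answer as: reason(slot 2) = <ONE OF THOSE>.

reason(slot 2) = RD_PORT

[0] MUL needs rd=2 wr=1: ok; after: ALU=3 MUL=0 MEM=1 BR=1, R=3, W=3
[1] BR needs rd=2 wr=0: ok; after: ALU=3 MUL=0 MEM=1 BR=0, R=1, W=3
[2] MEM needs rd=2 wr=0: RD_PORT; after: ALU=3 MUL=0 MEM=1 BR=0, R=1, W=3
[3] MUL needs rd=1 wr=1: FU; after: ALU=3 MUL=0 MEM=1 BR=0, R=1, W=3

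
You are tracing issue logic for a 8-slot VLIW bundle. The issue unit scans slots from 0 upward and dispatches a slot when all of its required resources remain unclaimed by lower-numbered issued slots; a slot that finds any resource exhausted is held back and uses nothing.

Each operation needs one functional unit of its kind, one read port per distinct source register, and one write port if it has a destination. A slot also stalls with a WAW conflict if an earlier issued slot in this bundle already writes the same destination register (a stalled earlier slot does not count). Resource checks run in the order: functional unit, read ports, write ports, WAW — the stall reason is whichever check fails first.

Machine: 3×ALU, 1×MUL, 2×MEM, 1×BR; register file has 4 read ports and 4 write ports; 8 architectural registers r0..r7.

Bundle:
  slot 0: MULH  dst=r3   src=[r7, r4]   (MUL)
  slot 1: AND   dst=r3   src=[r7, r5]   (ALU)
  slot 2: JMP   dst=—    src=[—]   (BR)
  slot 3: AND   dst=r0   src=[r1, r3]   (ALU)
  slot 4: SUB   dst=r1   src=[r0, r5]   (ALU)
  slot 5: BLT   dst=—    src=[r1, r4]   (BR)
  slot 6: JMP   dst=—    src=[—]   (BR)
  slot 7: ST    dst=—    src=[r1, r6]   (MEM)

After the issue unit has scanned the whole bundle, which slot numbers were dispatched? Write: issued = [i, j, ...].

  0. MUL→r3 ⇒ go  {3A/0Mu/2Ld/1B | 2r 3w}
  1. ALU→r3 ⇒ no(WAW)  {3A/0Mu/2Ld/1B | 2r 3w}
  2. BR ⇒ go  {3A/0Mu/2Ld/0B | 2r 3w}
  3. ALU→r0 ⇒ go  {2A/0Mu/2Ld/0B | 0r 2w}
  4. ALU→r1 ⇒ no(RD_PORT)  {2A/0Mu/2Ld/0B | 0r 2w}
  5. BR ⇒ no(FU)  {2A/0Mu/2Ld/0B | 0r 2w}
  6. BR ⇒ no(FU)  {2A/0Mu/2Ld/0B | 0r 2w}
  7. MEM ⇒ no(RD_PORT)  {2A/0Mu/2Ld/0B | 0r 2w}

issued = [0, 2, 3]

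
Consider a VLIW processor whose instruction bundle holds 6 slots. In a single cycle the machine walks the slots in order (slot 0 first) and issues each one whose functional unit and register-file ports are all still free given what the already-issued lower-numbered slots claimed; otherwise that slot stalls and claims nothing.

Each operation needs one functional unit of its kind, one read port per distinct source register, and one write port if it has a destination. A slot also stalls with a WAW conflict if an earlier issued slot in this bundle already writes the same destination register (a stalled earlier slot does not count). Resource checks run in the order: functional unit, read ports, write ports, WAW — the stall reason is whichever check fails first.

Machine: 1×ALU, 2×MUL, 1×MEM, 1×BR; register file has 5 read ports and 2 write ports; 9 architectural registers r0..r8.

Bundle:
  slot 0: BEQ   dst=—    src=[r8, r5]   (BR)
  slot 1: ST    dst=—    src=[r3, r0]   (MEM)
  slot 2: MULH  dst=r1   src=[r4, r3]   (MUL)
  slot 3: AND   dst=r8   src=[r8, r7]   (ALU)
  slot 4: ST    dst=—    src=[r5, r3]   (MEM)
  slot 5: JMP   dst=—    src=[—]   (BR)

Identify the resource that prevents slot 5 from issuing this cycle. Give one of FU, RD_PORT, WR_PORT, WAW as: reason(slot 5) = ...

(0) want 1×BR +2rd +0wr — yes → AL1|MU2|ME1|BR0|rd3|wr2
(1) want 1×MEM +2rd +0wr — yes → AL1|MU2|ME0|BR0|rd1|wr2
(2) want 1×MUL +2rd +1wr — RD_PORT → AL1|MU2|ME0|BR0|rd1|wr2
(3) want 1×ALU +2rd +1wr — RD_PORT → AL1|MU2|ME0|BR0|rd1|wr2
(4) want 1×MEM +2rd +0wr — FU → AL1|MU2|ME0|BR0|rd1|wr2
(5) want 1×BR +0rd +0wr — FU → AL1|MU2|ME0|BR0|rd1|wr2

reason(slot 5) = FU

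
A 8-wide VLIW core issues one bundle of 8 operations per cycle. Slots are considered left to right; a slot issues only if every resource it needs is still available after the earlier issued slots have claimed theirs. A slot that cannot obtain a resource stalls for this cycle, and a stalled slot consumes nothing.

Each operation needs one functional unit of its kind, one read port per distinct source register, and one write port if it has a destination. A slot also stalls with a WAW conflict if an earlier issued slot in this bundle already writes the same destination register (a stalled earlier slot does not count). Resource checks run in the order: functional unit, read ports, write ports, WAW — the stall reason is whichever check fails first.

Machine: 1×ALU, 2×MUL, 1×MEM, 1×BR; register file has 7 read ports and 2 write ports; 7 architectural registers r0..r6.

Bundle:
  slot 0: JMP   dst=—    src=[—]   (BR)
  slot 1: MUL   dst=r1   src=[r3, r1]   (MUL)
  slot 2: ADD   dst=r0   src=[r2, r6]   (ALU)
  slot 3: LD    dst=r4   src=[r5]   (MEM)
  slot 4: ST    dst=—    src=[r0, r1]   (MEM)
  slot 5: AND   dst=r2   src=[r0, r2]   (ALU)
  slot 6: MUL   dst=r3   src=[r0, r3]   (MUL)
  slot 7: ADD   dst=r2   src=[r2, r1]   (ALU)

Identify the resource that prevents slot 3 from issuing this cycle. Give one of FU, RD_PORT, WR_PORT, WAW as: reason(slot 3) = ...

#0 BR src=- dispatched  <A:1 Mu:2 Ld:1 B:0 rd:7 wr:2>
#1 MUL src=r3,r1 dispatched  <A:1 Mu:1 Ld:1 B:0 rd:5 wr:1>
#2 ALU src=r2,r6 dispatched  <A:0 Mu:1 Ld:1 B:0 rd:3 wr:0>
#3 MEM src=r5 held:WR_PORT  <A:0 Mu:1 Ld:1 B:0 rd:3 wr:0>
#4 MEM src=r0,r1 dispatched  <A:0 Mu:1 Ld:0 B:0 rd:1 wr:0>
#5 ALU src=r0,r2 held:FU  <A:0 Mu:1 Ld:0 B:0 rd:1 wr:0>
#6 MUL src=r0,r3 held:RD_PORT  <A:0 Mu:1 Ld:0 B:0 rd:1 wr:0>
#7 ALU src=r2,r1 held:FU  <A:0 Mu:1 Ld:0 B:0 rd:1 wr:0>

reason(slot 3) = WR_PORT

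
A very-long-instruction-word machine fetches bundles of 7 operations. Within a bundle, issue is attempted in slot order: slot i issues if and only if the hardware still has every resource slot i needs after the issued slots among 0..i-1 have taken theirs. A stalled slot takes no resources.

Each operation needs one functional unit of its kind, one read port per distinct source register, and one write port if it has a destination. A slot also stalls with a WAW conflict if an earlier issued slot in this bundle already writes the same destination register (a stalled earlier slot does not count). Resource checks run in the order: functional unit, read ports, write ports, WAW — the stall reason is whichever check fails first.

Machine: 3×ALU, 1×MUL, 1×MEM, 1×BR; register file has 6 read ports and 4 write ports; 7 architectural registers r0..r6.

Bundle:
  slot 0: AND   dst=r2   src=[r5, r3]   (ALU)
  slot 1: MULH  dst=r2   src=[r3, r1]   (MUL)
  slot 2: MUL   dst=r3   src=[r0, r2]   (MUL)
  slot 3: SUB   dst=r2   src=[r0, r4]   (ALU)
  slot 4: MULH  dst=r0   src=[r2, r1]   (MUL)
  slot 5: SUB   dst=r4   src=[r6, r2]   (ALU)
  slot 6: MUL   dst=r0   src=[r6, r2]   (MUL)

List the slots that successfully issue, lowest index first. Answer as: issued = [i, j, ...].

  0. ALU→r2 ⇒ go  {2A/1Mu/1Ld/1B | 4r 3w}
  1. MUL→r2 ⇒ no(WAW)  {2A/1Mu/1Ld/1B | 4r 3w}
  2. MUL→r3 ⇒ go  {2A/0Mu/1Ld/1B | 2r 2w}
  3. ALU→r2 ⇒ no(WAW)  {2A/0Mu/1Ld/1B | 2r 2w}
  4. MUL→r0 ⇒ no(FU)  {2A/0Mu/1Ld/1B | 2r 2w}
  5. ALU→r4 ⇒ go  {1A/0Mu/1Ld/1B | 0r 1w}
  6. MUL→r0 ⇒ no(FU)  {1A/0Mu/1Ld/1B | 0r 1w}

issued = [0, 2, 5]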